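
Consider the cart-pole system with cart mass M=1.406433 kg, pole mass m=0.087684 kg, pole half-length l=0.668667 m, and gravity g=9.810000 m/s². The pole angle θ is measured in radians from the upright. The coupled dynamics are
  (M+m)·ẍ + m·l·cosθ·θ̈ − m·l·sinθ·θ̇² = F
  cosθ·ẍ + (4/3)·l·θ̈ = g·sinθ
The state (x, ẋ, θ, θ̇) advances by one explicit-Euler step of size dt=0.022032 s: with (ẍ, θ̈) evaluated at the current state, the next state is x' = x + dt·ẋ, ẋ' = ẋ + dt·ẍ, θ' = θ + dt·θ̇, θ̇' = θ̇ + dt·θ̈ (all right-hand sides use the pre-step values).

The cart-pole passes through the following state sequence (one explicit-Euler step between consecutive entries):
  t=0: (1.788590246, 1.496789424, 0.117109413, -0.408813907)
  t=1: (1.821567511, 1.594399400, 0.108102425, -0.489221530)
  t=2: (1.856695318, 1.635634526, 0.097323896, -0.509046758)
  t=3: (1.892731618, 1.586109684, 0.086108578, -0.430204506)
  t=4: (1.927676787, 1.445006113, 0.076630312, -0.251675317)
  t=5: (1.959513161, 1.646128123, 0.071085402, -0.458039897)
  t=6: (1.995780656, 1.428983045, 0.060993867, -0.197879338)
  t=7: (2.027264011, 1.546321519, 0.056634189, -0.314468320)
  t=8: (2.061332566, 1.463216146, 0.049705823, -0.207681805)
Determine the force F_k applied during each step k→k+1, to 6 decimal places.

F_0 = 6.405836 N
F_1 = 2.742427 N
F_2 = -3.151220 N
F_3 = -9.096640 N
F_4 = 13.091395 N
F_5 = -14.036145 N
F_6 = 7.647570 N
F_7 = -5.352459 N

step 0→1:
  ẍ = (ẋ'−ẋ)/dt = (1.594399400−1.496789424)/0.022032 = 4.430373
  θ̈ = (θ̇'−θ̇)/dt = (-0.489221530−-0.408813907)/0.022032 = -3.649583
  sinθ=0.116842, cosθ=0.993151
  F = (M+m)·ẍ + m·l·cosθ·θ̈ − m·l·sinθ·θ̇² = 6.619495 + -0.212515 − 0.001145 = 6.405836
step 1→2:
  ẍ = (ẋ'−ẋ)/dt = (1.635634526−1.594399400)/0.022032 = 1.871602
  θ̈ = (θ̇'−θ̇)/dt = (-0.509046758−-0.489221530)/0.022032 = -0.899838
  sinθ=0.107892, cosθ=0.994163
  F = (M+m)·ẍ + m·l·cosθ·θ̈ − m·l·sinθ·θ̇² = 2.796392 + -0.052451 − 0.001514 = 2.742427
step 2→3:
  ẍ = (ẋ'−ẋ)/dt = (1.586109684−1.635634526)/0.022032 = -2.247860
  θ̈ = (θ̇'−θ̇)/dt = (-0.430204506−-0.509046758)/0.022032 = 3.578534
  sinθ=0.097170, cosθ=0.995268
  F = (M+m)·ẍ + m·l·cosθ·θ̈ − m·l·sinθ·θ̇² = -3.358565 + 0.208822 − 0.001476 = -3.151220
step 3→4:
  ẍ = (ẋ'−ẋ)/dt = (1.445006113−1.586109684)/0.022032 = -6.404483
  θ̈ = (θ̇'−θ̇)/dt = (-0.251675317−-0.430204506)/0.022032 = 8.103177
  sinθ=0.086002, cosθ=0.996295
  F = (M+m)·ẍ + m·l·cosθ·θ̈ − m·l·sinθ·θ̇² = -9.569047 + 0.473340 − 0.000933 = -9.096640
step 4→5:
  ẍ = (ẋ'−ẋ)/dt = (1.646128123−1.445006113)/0.022032 = 9.128632
  θ̈ = (θ̇'−θ̇)/dt = (-0.458039897−-0.251675317)/0.022032 = -9.366584
  sinθ=0.076555, cosθ=0.997065
  F = (M+m)·ẍ + m·l·cosθ·θ̈ − m·l·sinθ·θ̇² = 13.639244 + -0.547564 − 0.000284 = 13.091395
step 5→6:
  ẍ = (ẋ'−ẋ)/dt = (1.428983045−1.646128123)/0.022032 = -9.855895
  θ̈ = (θ̇'−θ̇)/dt = (-0.197879338−-0.458039897)/0.022032 = 11.808304
  sinθ=0.071026, cosθ=0.997474
  F = (M+m)·ẍ + m·l·cosθ·θ̈ − m·l·sinθ·θ̇² = -14.725860 + 0.690589 − 0.000874 = -14.036145
step 6→7:
  ẍ = (ẋ'−ẋ)/dt = (1.546321519−1.428983045)/0.022032 = 5.325820
  θ̈ = (θ̇'−θ̇)/dt = (-0.314468320−-0.197879338)/0.022032 = -5.291802
  sinθ=0.060956, cosθ=0.998140
  F = (M+m)·ẍ + m·l·cosθ·θ̈ − m·l·sinθ·θ̇² = 7.957399 + -0.309689 − 0.000140 = 7.647570
step 7→8:
  ẍ = (ẋ'−ẋ)/dt = (1.463216146−1.546321519)/0.022032 = -3.772030
  θ̈ = (θ̇'−θ̇)/dt = (-0.207681805−-0.314468320)/0.022032 = 4.846882
  sinθ=0.056604, cosθ=0.998397
  F = (M+m)·ẍ + m·l·cosθ·θ̈ − m·l·sinθ·θ̇² = -5.635855 + 0.283724 − 0.000328 = -5.352459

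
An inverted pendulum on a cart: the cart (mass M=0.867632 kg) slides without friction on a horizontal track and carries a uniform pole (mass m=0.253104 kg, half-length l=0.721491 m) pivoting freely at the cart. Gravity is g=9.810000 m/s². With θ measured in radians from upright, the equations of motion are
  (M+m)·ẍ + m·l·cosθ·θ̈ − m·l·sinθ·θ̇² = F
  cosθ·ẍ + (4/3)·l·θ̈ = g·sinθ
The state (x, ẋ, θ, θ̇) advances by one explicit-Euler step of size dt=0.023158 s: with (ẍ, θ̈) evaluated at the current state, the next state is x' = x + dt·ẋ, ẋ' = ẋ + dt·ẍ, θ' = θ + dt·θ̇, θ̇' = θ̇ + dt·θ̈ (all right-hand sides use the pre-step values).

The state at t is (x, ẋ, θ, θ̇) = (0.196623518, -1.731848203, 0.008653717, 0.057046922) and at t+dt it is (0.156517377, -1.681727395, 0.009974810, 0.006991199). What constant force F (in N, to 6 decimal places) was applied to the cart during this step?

F = 2.030902 N

ẍ = (ẋ'−ẋ)/dt = (-1.681727395−-1.731848203)/0.023158 = 2.164298
θ̈ = (θ̇'−θ̇)/dt = (0.006991199−0.057046922)/0.023158 = -2.161487
sinθ=0.008654, cosθ=0.999963
F = (M+m)·ẍ + m·l·cosθ·θ̈ − m·l·sinθ·θ̇² = 2.425606 + -0.394699 − 0.000005 = 2.030902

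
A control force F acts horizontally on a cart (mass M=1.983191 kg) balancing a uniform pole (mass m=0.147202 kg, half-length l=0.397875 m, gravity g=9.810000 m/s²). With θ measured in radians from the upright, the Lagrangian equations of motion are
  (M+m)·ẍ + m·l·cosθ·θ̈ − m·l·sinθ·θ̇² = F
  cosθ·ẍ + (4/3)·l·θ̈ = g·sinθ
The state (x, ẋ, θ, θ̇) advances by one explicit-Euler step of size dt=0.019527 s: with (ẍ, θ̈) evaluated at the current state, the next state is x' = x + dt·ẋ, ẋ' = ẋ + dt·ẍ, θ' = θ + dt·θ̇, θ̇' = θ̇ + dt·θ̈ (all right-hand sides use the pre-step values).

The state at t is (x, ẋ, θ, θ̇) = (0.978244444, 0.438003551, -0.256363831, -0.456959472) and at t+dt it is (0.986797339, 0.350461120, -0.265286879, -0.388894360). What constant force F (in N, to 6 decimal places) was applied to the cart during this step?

F = -9.350288 N

ẍ = (ẋ'−ẋ)/dt = (0.350461120−0.438003551)/0.019527 = -4.483148
θ̈ = (θ̇'−θ̇)/dt = (-0.388894360−-0.456959472)/0.019527 = 3.485692
sinθ=-0.253565, cosθ=0.967318
F = (M+m)·ẍ + m·l·cosθ·θ̈ − m·l·sinθ·θ̇² = -9.550867 + 0.197478 − -0.003101 = -9.350288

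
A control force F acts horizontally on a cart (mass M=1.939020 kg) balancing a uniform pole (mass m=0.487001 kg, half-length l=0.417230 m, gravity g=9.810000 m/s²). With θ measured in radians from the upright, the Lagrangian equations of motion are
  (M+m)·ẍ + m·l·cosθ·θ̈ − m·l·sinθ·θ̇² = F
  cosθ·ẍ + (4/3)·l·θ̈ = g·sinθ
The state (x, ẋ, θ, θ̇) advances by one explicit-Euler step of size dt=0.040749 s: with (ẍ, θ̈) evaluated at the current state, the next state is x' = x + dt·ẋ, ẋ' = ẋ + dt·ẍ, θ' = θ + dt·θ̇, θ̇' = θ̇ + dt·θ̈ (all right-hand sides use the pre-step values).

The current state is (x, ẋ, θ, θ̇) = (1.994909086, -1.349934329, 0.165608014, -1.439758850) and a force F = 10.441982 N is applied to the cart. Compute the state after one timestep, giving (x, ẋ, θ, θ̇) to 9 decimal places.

sinθ=0.164852057, cosθ=0.986318305
temp = (F + m·l·θ̇²·sinθ)/(M+m) = (10.441982 + 0.069435132)/2.426021 = 4.332780768
θ̈ = (g·sinθ − cosθ·temp)/(l·(4/3 − m·cos²θ/(M+m))) = -5.594243516
ẍ = temp − m·l·θ̈·cosθ/(M+m) = 4.794916220
Euler: x'=1.994909086+0.040749·-1.349934329=1.939900612, ẋ'=-1.349934329+0.040749·4.794916220=-1.154546288
       θ'=0.165608014+0.040749·-1.439758850=0.106939281, θ̇'=-1.439758850+0.040749·-5.594243516=-1.667718679

(1.939900612, -1.154546288, 0.106939281, -1.667718679)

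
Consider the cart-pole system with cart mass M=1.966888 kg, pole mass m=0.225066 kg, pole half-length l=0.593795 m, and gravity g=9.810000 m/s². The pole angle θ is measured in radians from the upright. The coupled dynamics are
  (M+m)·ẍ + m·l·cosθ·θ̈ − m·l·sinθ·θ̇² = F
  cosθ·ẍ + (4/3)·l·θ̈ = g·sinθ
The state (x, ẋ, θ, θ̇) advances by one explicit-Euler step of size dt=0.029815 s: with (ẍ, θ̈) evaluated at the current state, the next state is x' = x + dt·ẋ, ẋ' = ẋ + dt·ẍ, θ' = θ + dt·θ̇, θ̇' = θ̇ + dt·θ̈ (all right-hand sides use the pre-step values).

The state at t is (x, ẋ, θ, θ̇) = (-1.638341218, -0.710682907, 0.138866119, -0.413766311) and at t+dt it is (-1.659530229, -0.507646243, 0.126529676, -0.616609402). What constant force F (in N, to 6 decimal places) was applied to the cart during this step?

F = 14.023310 N

ẍ = (ẋ'−ẋ)/dt = (-0.507646243−-0.710682907)/0.029815 = 6.809883
θ̈ = (θ̇'−θ̇)/dt = (-0.616609402−-0.413766311)/0.029815 = -6.803391
sinθ=0.138420, cosθ=0.990374
F = (M+m)·ẍ + m·l·cosθ·θ̈ − m·l·sinθ·θ̇² = 14.926950 + -0.900473 − 0.003167 = 14.023310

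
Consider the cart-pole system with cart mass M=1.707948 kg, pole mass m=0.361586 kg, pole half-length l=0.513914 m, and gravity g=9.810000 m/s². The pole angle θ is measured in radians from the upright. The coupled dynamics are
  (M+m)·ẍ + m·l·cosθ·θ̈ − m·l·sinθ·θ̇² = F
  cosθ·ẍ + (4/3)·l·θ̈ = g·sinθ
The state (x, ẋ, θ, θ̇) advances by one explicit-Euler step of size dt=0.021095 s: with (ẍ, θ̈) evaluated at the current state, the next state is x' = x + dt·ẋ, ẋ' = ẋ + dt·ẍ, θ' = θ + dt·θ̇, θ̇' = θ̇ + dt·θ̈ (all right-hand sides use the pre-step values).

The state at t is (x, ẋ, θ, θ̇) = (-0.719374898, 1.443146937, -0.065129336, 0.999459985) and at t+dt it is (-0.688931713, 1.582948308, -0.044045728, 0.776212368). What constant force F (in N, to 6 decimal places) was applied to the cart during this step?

F = 11.764954 N

ẍ = (ẋ'−ẋ)/dt = (1.582948308−1.443146937)/0.021095 = 6.627228
θ̈ = (θ̇'−θ̇)/dt = (0.776212368−0.999459985)/0.021095 = -10.582964
sinθ=-0.065083, cosθ=0.997880
F = (M+m)·ẍ + m·l·cosθ·θ̈ − m·l·sinθ·θ̇² = 13.715273 + -1.962400 − -0.012081 = 11.764954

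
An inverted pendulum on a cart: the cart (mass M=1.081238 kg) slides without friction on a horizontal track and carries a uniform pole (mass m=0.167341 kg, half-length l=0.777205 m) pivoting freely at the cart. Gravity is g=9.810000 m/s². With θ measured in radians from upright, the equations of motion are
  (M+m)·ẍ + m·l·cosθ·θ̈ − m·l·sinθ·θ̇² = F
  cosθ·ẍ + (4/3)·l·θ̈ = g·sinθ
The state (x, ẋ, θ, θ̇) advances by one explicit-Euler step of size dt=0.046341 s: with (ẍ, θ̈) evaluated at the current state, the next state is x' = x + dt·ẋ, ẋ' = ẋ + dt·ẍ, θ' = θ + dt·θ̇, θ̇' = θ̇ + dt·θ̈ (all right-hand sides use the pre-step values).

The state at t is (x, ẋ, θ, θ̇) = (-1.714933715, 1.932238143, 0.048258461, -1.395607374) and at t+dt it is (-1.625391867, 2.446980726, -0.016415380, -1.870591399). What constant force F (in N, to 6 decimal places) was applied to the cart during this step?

F = 12.525125 N

ẍ = (ẋ'−ẋ)/dt = (2.446980726−1.932238143)/0.046341 = 11.107714
θ̈ = (θ̇'−θ̇)/dt = (-1.870591399−-1.395607374)/0.046341 = -10.249758
sinθ=0.048240, cosθ=0.998836
F = (M+m)·ẍ + m·l·cosθ·θ̈ − m·l·sinθ·θ̇² = 13.868859 + -1.331514 − 0.012220 = 12.525125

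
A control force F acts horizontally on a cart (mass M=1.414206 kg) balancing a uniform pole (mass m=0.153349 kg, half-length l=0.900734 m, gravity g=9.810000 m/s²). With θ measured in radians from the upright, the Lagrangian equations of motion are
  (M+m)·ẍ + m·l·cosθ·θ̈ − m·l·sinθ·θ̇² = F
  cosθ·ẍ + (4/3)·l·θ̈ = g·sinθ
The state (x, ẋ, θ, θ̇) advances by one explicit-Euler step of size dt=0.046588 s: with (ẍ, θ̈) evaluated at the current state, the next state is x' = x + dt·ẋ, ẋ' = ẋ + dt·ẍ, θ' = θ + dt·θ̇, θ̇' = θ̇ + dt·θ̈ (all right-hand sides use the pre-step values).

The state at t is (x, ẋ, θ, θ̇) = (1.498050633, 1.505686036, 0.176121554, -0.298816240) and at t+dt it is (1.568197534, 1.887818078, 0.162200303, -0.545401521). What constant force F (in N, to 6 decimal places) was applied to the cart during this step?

F = 12.135726 N

ẍ = (ẋ'−ẋ)/dt = (1.887818078−1.505686036)/0.046588 = 8.202371
θ̈ = (θ̇'−θ̇)/dt = (-0.545401521−-0.298816240)/0.046588 = -5.292893
sinθ=0.175212, cosθ=0.984531
F = (M+m)·ẍ + m·l·cosθ·θ̈ − m·l·sinθ·θ̇² = 12.857667 + -0.719780 − 0.002161 = 12.135726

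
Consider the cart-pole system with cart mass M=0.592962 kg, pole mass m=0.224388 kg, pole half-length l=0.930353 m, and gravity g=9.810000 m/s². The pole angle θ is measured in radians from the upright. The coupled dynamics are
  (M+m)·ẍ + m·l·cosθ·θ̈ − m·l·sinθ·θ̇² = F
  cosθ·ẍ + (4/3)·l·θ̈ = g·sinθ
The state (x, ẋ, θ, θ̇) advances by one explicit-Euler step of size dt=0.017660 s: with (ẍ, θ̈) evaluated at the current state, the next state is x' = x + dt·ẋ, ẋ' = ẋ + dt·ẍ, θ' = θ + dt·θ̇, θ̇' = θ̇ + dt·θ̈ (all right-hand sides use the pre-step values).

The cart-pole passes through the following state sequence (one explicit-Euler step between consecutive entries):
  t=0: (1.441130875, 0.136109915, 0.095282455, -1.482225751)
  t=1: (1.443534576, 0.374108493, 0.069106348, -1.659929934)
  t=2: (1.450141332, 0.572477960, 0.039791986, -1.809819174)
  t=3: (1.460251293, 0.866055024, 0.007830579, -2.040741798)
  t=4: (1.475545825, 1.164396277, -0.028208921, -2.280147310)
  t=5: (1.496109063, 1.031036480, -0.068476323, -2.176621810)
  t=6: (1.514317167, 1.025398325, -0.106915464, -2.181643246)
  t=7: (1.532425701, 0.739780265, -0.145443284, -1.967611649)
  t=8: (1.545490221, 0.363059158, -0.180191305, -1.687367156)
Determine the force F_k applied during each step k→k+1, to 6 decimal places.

F_0 = 8.880424 N
F_1 = 7.373706 N
F_2 = 10.832705 N
F_3 = 10.971247 N
F_4 = -4.918325 N
F_5 = -0.252495 N
F_6 = -10.597470 N
F_7 = -14.040670 N

step 0→1:
  ẍ = (ẋ'−ẋ)/dt = (0.374108493−0.136109915)/0.017660 = 13.476703
  θ̈ = (θ̇'−θ̇)/dt = (-1.659929934−-1.482225751)/0.017660 = -10.062525
  sinθ=0.095138, cosθ=0.995464
  F = (M+m)·ẍ + m·l·cosθ·θ̈ − m·l·sinθ·θ̇² = 11.015183 + -2.091125 − 0.043635 = 8.880424
step 1→2:
  ẍ = (ẋ'−ẋ)/dt = (0.572477960−0.374108493)/0.017660 = 11.232699
  θ̈ = (θ̇'−θ̇)/dt = (-1.809819174−-1.659929934)/0.017660 = -8.487499
  sinθ=0.069051, cosθ=0.997613
  F = (M+m)·ẍ + m·l·cosθ·θ̈ − m·l·sinθ·θ̇² = 9.181047 + -1.767622 − 0.039719 = 7.373706
step 2→3:
  ẍ = (ẋ'−ẋ)/dt = (0.866055024−0.572477960)/0.017660 = 16.623843
  θ̈ = (θ̇'−θ̇)/dt = (-2.040741798−-1.809819174)/0.017660 = -13.076026
  sinθ=0.039781, cosθ=0.999208
  F = (M+m)·ẍ + m·l·cosθ·θ̈ − m·l·sinθ·θ̇² = 13.587498 + -2.727591 − 0.027202 = 10.832705
step 3→4:
  ẍ = (ẋ'−ẋ)/dt = (1.164396277−0.866055024)/0.017660 = 16.893616
  θ̈ = (θ̇'−θ̇)/dt = (-2.280147310−-2.040741798)/0.017660 = -13.556371
  sinθ=0.007830, cosθ=0.999969
  F = (M+m)·ẍ + m·l·cosθ·θ̈ − m·l·sinθ·θ̇² = 13.807997 + -2.829942 − 0.006808 = 10.971247
step 4→5:
  ẍ = (ẋ'−ẋ)/dt = (1.031036480−1.164396277)/0.017660 = -7.551517
  θ̈ = (θ̇'−θ̇)/dt = (-2.176621810−-2.280147310)/0.017660 = 5.862146
  sinθ=-0.028205, cosθ=0.999602
  F = (M+m)·ẍ + m·l·cosθ·θ̈ − m·l·sinθ·θ̇² = -6.172233 + 1.223295 − -0.030613 = -4.918325
step 5→6:
  ẍ = (ẋ'−ẋ)/dt = (1.025398325−1.031036480)/0.017660 = -0.319261
  θ̈ = (θ̇'−θ̇)/dt = (-2.181643246−-2.176621810)/0.017660 = -0.284339
  sinθ=-0.068423, cosθ=0.997656
  F = (M+m)·ẍ + m·l·cosθ·θ̈ − m·l·sinθ·θ̇² = -0.260948 + -0.059220 − -0.067673 = -0.252495
step 6→7:
  ẍ = (ẋ'−ẋ)/dt = (0.739780265−1.025398325)/0.017660 = -16.173163
  θ̈ = (θ̇'−θ̇)/dt = (-1.967611649−-2.181643246)/0.017660 = 12.119569
  sinθ=-0.106712, cosθ=0.994290
  F = (M+m)·ẍ + m·l·cosθ·θ̈ − m·l·sinθ·θ̇² = -13.219135 + 2.515635 − -0.106030 = -10.597470
step 7→8:
  ẍ = (ẋ'−ẋ)/dt = (0.363059158−0.739780265)/0.017660 = -21.331886
  θ̈ = (θ̇'−θ̇)/dt = (-1.687367156−-1.967611649)/0.017660 = 15.868884
  sinθ=-0.144931, cosθ=0.989442
  F = (M+m)·ẍ + m·l·cosθ·θ̈ − m·l·sinθ·θ̇² = -17.435617 + 3.277812 − -0.117135 = -14.040670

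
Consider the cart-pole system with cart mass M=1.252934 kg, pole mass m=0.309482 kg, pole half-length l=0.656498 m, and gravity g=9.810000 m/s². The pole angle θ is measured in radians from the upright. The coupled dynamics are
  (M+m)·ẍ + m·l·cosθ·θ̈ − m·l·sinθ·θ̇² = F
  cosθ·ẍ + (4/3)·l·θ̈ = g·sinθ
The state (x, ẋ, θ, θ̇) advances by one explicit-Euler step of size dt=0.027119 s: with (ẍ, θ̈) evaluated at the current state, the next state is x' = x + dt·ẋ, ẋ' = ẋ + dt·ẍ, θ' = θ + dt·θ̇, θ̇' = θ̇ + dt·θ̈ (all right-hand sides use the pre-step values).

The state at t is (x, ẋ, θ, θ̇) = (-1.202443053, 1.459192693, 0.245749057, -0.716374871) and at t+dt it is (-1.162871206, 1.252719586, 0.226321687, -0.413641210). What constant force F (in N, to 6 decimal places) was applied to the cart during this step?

ẍ = (ẋ'−ẋ)/dt = (1.252719586−1.459192693)/0.027119 = -7.613596
θ̈ = (θ̇'−θ̇)/dt = (-0.413641210−-0.716374871)/0.027119 = 11.163157
sinθ=0.243283, cosθ=0.969955
F = (M+m)·ẍ + m·l·cosθ·θ̈ − m·l·sinθ·θ̇² = -11.895604 + 2.199924 − 0.025367 = -9.721047

F = -9.721047 N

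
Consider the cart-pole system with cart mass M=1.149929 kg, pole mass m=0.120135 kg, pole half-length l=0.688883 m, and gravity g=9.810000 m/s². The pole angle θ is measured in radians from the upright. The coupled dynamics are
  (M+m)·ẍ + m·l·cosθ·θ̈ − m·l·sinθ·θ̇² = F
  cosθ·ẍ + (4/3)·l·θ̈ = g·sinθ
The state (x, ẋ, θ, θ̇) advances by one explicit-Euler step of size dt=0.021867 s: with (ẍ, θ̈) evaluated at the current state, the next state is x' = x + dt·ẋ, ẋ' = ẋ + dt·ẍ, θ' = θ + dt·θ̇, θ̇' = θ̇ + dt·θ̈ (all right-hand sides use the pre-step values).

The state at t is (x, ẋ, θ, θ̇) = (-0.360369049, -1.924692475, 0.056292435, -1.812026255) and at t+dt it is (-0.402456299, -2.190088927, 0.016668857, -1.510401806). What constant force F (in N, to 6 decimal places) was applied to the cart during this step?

F = -14.290127 N

ẍ = (ẋ'−ẋ)/dt = (-2.190088927−-1.924692475)/0.021867 = -12.136848
θ̈ = (θ̇'−θ̇)/dt = (-1.510401806−-1.812026255)/0.021867 = 13.793591
sinθ=0.056263, cosθ=0.998416
F = (M+m)·ẍ + m·l·cosθ·θ̈ − m·l·sinθ·θ̇² = -15.414574 + 1.139735 − 0.015288 = -14.290127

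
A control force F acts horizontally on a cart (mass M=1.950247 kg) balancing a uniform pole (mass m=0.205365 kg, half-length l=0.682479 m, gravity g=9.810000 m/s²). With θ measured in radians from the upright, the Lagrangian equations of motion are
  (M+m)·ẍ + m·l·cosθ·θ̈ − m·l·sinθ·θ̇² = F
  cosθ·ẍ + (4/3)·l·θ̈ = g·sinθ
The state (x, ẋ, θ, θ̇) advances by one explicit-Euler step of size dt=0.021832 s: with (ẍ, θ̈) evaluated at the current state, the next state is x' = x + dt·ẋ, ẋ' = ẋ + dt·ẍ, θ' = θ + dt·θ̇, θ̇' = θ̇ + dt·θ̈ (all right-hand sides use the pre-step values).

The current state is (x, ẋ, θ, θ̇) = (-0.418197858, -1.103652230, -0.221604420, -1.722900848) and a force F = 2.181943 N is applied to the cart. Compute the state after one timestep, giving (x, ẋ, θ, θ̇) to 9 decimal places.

sinθ=-0.219795091, cosθ=0.975546061
temp = (F + m·l·θ̇²·sinθ)/(M+m) = (2.181943 + -0.091443803)/2.155612 = 0.969793820
θ̈ = (g·sinθ − cosθ·temp)/(l·(4/3 − m·cos²θ/(M+m))) = -3.657932597
ẍ = temp − m·l·θ̈·cosθ/(M+m) = 1.201815522
Euler: x'=-0.418197858+0.021832·-1.103652230=-0.442292793, ẋ'=-1.103652230+0.021832·1.201815522=-1.077414194
       θ'=-0.221604420+0.021832·-1.722900848=-0.259218791, θ̇'=-1.722900848+0.021832·-3.657932597=-1.802760832

(-0.442292793, -1.077414194, -0.259218791, -1.802760832)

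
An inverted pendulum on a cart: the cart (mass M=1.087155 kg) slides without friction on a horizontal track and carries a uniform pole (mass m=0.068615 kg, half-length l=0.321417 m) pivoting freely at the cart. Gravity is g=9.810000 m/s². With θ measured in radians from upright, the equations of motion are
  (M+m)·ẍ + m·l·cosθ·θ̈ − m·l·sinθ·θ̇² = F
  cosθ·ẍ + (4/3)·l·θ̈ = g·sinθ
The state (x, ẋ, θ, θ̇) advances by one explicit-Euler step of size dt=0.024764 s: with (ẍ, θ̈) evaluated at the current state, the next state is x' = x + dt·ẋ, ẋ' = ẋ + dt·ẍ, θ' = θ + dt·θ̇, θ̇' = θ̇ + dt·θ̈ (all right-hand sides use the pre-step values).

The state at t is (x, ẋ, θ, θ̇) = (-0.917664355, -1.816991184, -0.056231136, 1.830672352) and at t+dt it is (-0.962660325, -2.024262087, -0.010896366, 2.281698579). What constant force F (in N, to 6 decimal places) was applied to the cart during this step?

ẍ = (ẋ'−ẋ)/dt = (-2.024262087−-1.816991184)/0.024764 = -8.369847
θ̈ = (θ̇'−θ̇)/dt = (2.281698579−1.830672352)/0.024764 = 18.212980
sinθ=-0.056202, cosθ=0.998419
F = (M+m)·ẍ + m·l·cosθ·θ̈ − m·l·sinθ·θ̇² = -9.673619 + 0.401035 − -0.004154 = -9.268430

F = -9.268430 N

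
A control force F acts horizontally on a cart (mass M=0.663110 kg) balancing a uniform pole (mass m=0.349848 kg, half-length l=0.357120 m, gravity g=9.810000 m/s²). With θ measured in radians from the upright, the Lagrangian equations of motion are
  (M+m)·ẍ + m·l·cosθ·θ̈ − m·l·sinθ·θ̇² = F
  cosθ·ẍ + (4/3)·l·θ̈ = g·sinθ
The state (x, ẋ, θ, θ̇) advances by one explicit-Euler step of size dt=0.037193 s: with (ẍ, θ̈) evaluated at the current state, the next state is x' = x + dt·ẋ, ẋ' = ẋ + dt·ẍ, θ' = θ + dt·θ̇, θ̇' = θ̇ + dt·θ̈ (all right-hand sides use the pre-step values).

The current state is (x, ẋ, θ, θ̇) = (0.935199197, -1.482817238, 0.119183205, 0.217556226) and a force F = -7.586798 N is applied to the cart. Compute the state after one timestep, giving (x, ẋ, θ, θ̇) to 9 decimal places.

sinθ=0.118901246, cosθ=0.992906085
temp = (F + m·l·θ̇²·sinθ)/(M+m) = (-7.586798 + 0.000703110)/1.012958 = -7.489051758
θ̈ = (g·sinθ − cosθ·temp)/(l·(4/3 − m·cos²θ/(M+m))) = 24.261743310
ẍ = temp − m·l·θ̈·cosθ/(M+m) = -10.460254625
Euler: x'=0.935199197+0.037193·-1.482817238=0.880048775, ẋ'=-1.482817238+0.037193·-10.460254625=-1.871865488
       θ'=0.119183205+0.037193·0.217556226=0.127274774, θ̇'=0.217556226+0.037193·24.261743310=1.119923245

(0.880048775, -1.871865488, 0.127274774, 1.119923245)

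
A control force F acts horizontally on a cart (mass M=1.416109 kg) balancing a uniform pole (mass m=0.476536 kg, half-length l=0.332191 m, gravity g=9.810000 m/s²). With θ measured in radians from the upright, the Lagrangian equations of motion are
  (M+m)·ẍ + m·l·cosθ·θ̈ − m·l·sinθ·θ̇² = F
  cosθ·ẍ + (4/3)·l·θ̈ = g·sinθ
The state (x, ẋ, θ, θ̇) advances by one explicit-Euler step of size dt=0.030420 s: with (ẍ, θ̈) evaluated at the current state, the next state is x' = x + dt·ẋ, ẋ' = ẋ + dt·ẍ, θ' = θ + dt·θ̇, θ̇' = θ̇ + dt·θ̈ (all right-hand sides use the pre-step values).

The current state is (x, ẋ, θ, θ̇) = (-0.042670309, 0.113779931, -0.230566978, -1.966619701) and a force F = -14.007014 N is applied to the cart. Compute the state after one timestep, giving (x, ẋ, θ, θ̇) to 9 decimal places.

(-0.039209123, -0.147896063, -0.290391549, -1.545431076)

sinθ=-0.228529534, cosθ=0.973536980
temp = (F + m·l·θ̇²·sinθ)/(M+m) = (-14.007014 + -0.139915775)/1.892645 = -7.474687422
θ̈ = (g·sinθ − cosθ·temp)/(l·(4/3 − m·cos²θ/(M+m))) = 13.845779930
ẍ = temp − m·l·θ̈·cosθ/(M+m) = -8.602103678
Euler: x'=-0.042670309+0.030420·0.113779931=-0.039209123, ẋ'=0.113779931+0.030420·-8.602103678=-0.147896063
       θ'=-0.230566978+0.030420·-1.966619701=-0.290391549, θ̇'=-1.966619701+0.030420·13.845779930=-1.545431076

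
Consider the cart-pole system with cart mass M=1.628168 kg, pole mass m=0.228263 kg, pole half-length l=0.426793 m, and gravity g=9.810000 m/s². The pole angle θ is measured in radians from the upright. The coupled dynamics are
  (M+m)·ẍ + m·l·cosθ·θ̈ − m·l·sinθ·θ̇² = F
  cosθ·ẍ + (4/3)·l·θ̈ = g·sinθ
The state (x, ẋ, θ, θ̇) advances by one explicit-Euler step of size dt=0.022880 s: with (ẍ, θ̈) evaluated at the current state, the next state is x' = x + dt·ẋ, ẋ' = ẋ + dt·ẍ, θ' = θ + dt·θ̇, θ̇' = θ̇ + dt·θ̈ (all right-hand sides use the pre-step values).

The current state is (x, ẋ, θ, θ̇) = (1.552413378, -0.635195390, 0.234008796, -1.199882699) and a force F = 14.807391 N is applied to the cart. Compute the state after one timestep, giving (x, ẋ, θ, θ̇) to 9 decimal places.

(1.537880107, -0.439927198, 0.206555480, -1.442213676)

sinθ=0.231878911, cosθ=0.972744658
temp = (F + m·l·θ̇²·sinθ)/(M+m) = (14.807391 + 0.032523078)/1.856431 = 7.993787045
θ̈ = (g·sinθ − cosθ·temp)/(l·(4/3 − m·cos²θ/(M+m))) = -10.591388865
ẍ = temp − m·l·θ̈·cosθ/(M+m) = 8.534448943
Euler: x'=1.552413378+0.022880·-0.635195390=1.537880107, ẋ'=-0.635195390+0.022880·8.534448943=-0.439927198
       θ'=0.234008796+0.022880·-1.199882699=0.206555480, θ̇'=-1.199882699+0.022880·-10.591388865=-1.442213676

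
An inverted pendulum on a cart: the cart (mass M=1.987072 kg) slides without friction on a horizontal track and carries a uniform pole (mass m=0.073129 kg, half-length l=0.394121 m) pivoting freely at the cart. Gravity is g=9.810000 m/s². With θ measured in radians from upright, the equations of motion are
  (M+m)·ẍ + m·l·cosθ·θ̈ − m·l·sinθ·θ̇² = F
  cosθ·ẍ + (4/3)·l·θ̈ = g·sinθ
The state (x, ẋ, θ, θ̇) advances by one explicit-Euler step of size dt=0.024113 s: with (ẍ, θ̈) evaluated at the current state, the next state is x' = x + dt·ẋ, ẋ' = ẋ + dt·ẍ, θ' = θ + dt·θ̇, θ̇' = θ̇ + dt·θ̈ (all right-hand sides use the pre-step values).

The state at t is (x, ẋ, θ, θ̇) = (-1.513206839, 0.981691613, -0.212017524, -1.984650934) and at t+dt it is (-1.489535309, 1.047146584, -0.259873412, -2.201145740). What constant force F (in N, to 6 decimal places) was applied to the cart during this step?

F = 5.363348 N

ẍ = (ẋ'−ẋ)/dt = (1.047146584−0.981691613)/0.024113 = 2.714510
θ̈ = (θ̇'−θ̇)/dt = (-2.201145740−-1.984650934)/0.024113 = -8.978344
sinθ=-0.210433, cosθ=0.977608
F = (M+m)·ẍ + m·l·cosθ·θ̈ − m·l·sinθ·θ̇² = 5.592435 + -0.252977 − -0.023889 = 5.363348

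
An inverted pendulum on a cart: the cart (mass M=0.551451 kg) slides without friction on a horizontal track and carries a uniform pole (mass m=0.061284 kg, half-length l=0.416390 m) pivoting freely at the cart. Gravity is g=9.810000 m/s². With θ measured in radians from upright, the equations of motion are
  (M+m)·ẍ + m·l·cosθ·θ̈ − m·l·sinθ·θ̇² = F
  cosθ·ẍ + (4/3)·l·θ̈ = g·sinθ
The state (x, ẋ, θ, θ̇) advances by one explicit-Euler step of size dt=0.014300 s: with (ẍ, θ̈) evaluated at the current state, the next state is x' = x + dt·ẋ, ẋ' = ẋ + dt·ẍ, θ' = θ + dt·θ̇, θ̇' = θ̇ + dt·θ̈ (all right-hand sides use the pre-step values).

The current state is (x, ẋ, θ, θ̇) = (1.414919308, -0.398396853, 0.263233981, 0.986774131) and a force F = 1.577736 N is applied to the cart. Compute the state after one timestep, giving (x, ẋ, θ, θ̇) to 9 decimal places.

sinθ=0.260204489, cosθ=0.965553532
temp = (F + m·l·θ̇²·sinθ)/(M+m) = (1.577736 + 0.006465434)/0.612735 = 2.585459349
θ̈ = (g·sinθ − cosθ·temp)/(l·(4/3 − m·cos²θ/(M+m))) = 0.108851582
ẍ = temp − m·l·θ̈·cosθ/(M+m) = 2.581082255
Euler: x'=1.414919308+0.014300·-0.398396853=1.409222233, ẋ'=-0.398396853+0.014300·2.581082255=-0.361487377
       θ'=0.263233981+0.014300·0.986774131=0.277344851, θ̇'=0.986774131+0.014300·0.108851582=0.988330709

(1.409222233, -0.361487377, 0.277344851, 0.988330709)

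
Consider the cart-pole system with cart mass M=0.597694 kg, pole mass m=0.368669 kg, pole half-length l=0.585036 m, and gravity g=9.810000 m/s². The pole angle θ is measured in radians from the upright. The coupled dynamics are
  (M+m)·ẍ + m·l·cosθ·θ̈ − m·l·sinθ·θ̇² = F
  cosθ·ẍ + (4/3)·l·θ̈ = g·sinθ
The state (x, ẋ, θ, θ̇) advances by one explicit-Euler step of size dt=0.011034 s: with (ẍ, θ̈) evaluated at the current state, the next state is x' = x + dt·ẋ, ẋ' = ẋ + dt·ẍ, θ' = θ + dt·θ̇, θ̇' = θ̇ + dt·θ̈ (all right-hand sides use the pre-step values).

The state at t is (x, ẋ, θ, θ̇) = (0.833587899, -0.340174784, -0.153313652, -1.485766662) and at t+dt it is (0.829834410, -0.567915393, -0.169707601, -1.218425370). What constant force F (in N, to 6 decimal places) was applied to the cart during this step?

ẍ = (ẋ'−ẋ)/dt = (-0.567915393−-0.340174784)/0.011034 = -20.639896
θ̈ = (θ̇'−θ̇)/dt = (-1.218425370−-1.485766662)/0.011034 = 24.228865
sinθ=-0.152714, cosθ=0.988270
F = (M+m)·ẍ + m·l·cosθ·θ̈ − m·l·sinθ·θ̇² = -19.945631 + 5.164498 − -0.072711 = -14.708423

F = -14.708423 N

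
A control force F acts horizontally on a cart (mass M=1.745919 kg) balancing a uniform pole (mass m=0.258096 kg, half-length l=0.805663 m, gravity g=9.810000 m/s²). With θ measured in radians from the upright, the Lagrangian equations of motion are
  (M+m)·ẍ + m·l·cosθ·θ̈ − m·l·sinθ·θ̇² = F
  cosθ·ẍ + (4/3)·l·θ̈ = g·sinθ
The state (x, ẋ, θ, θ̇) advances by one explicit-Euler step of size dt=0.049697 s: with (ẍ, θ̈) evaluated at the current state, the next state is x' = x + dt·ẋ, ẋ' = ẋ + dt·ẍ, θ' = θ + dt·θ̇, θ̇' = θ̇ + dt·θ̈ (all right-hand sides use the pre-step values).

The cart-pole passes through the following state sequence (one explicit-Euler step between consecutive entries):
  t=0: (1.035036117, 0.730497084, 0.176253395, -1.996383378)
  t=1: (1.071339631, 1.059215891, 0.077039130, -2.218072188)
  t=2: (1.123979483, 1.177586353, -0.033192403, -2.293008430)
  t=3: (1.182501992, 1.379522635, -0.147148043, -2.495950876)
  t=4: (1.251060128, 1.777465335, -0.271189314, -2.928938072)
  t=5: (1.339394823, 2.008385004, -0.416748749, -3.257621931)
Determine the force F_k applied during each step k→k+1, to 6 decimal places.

step 0→1:
  ẍ = (ẋ'−ẋ)/dt = (1.059215891−0.730497084)/0.049697 = 6.614460
  θ̈ = (θ̇'−θ̇)/dt = (-2.218072188−-1.996383378)/0.049697 = -4.460809
  sinθ=0.175342, cosθ=0.984508
  F = (M+m)·ẍ + m·l·cosθ·θ̈ − m·l·sinθ·θ̇² = 13.255477 + -0.913203 − 0.145315 = 12.196959
step 1→2:
  ẍ = (ẋ'−ẋ)/dt = (1.177586353−1.059215891)/0.049697 = 2.381843
  θ̈ = (θ̇'−θ̇)/dt = (-2.293008430−-2.218072188)/0.049697 = -1.507862
  sinθ=0.076963, cosθ=0.997034
  F = (M+m)·ẍ + m·l·cosθ·θ̈ − m·l·sinθ·θ̇² = 4.773250 + -0.312613 − 0.078735 = 4.381902
step 2→3:
  ẍ = (ẋ'−ẋ)/dt = (1.379522635−1.177586353)/0.049697 = 4.063350
  θ̈ = (θ̇'−θ̇)/dt = (-2.495950876−-2.293008430)/0.049697 = -4.083596
  sinθ=-0.033186, cosθ=0.999449
  F = (M+m)·ẍ + m·l·cosθ·θ̈ − m·l·sinθ·θ̇² = 8.143013 + -0.848669 − -0.036283 = 7.330628
step 3→4:
  ẍ = (ẋ'−ẋ)/dt = (1.777465335−1.379522635)/0.049697 = 8.007379
  θ̈ = (θ̇'−θ̇)/dt = (-2.928938072−-2.495950876)/0.049697 = -8.712542
  sinθ=-0.146618, cosθ=0.989193
  F = (M+m)·ẍ + m·l·cosθ·θ̈ − m·l·sinθ·θ̇² = 16.046907 + -1.792094 − -0.189930 = 14.444743
step 4→5:
  ẍ = (ẋ'−ẋ)/dt = (2.008385004−1.777465335)/0.049697 = 4.646551
  θ̈ = (θ̇'−θ̇)/dt = (-3.257621931−-2.928938072)/0.049697 = -6.613757
  sinθ=-0.267877, cosθ=0.963453
  F = (M+m)·ẍ + m·l·cosθ·θ̈ − m·l·sinθ·θ̇² = 9.311759 + -1.324993 − -0.477850 = 8.464616

F_0 = 12.196959 N
F_1 = 4.381902 N
F_2 = 7.330628 N
F_3 = 14.444743 N
F_4 = 8.464616 N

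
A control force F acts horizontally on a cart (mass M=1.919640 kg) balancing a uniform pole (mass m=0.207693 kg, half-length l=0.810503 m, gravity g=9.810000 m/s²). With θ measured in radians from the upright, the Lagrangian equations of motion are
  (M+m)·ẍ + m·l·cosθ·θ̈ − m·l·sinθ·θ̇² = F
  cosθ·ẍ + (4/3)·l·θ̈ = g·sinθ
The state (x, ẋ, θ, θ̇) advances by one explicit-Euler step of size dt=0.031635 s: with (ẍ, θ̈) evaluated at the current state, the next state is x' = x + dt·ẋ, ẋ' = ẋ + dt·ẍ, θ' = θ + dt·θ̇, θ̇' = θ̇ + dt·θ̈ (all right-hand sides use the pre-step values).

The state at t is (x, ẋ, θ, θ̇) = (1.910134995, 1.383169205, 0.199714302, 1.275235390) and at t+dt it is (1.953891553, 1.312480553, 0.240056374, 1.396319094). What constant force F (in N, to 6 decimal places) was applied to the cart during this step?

F = -4.176349 N

ẍ = (ẋ'−ẋ)/dt = (1.312480553−1.383169205)/0.031635 = -2.234508
θ̈ = (θ̇'−θ̇)/dt = (1.396319094−1.275235390)/0.031635 = 3.827523
sinθ=0.198389, cosθ=0.980123
F = (M+m)·ẍ + m·l·cosθ·θ̈ − m·l·sinθ·θ̇² = -4.753542 + 0.631502 − 0.054309 = -4.176349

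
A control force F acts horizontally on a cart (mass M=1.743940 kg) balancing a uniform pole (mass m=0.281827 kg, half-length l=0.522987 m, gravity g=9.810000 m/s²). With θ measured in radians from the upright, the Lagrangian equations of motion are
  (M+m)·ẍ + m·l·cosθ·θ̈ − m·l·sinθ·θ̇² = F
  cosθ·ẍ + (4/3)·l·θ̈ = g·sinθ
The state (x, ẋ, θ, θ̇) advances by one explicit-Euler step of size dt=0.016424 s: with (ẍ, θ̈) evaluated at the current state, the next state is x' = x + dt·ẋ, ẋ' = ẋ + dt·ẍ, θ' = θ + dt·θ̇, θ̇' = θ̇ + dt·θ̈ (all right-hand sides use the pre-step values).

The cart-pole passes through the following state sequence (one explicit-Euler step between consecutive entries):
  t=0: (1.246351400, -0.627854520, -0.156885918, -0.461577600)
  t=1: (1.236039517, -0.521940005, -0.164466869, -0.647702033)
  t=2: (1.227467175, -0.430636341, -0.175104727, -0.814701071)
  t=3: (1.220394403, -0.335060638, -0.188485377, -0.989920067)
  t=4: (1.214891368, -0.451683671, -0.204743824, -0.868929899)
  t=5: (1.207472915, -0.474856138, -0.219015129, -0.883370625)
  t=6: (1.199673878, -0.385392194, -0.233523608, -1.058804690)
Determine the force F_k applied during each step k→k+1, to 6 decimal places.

F_0 = 11.418802 N
F_1 = 9.793234 N
F_2 = 10.257129 N
F_3 = -13.290884 N
F_4 = -2.962396 N
F_5 = 9.522873 N

step 0→1:
  ẍ = (ẋ'−ẋ)/dt = (-0.521940005−-0.627854520)/0.016424 = 6.448765
  θ̈ = (θ̇'−θ̇)/dt = (-0.647702033−-0.461577600)/0.016424 = -11.332467
  sinθ=-0.156243, cosθ=0.987719
  F = (M+m)·ẍ + m·l·cosθ·θ̈ − m·l·sinθ·θ̇² = 13.063695 + -1.649800 − -0.004906 = 11.418802
step 1→2:
  ẍ = (ẋ'−ẋ)/dt = (-0.430636341−-0.521940005)/0.016424 = 5.559161
  θ̈ = (θ̇'−θ̇)/dt = (-0.814701071−-0.647702033)/0.016424 = -10.167988
  sinθ=-0.163726, cosθ=0.986506
  F = (M+m)·ẍ + m·l·cosθ·θ̈ − m·l·sinθ·θ̇² = 11.261565 + -1.478455 − -0.010124 = 9.793234
step 2→3:
  ẍ = (ẋ'−ẋ)/dt = (-0.335060638−-0.430636341)/0.016424 = 5.819271
  θ̈ = (θ̇'−θ̇)/dt = (-0.989920067−-0.814701071)/0.016424 = -10.668473
  sinθ=-0.174211, cosθ=0.984708
  F = (M+m)·ẍ + m·l·cosθ·θ̈ − m·l·sinθ·θ̇² = 11.788487 + -1.548401 − -0.017043 = 10.257129
step 3→4:
  ẍ = (ẋ'−ẋ)/dt = (-0.451683671−-0.335060638)/0.016424 = -7.100769
  θ̈ = (θ̇'−θ̇)/dt = (-0.868929899−-0.989920067)/0.016424 = 7.366669
  sinθ=-0.187371, cosθ=0.982289
  F = (M+m)·ẍ + m·l·cosθ·θ̈ − m·l·sinθ·θ̇² = -14.384504 + 1.066557 − -0.027063 = -13.290884
step 4→5:
  ẍ = (ẋ'−ẋ)/dt = (-0.474856138−-0.451683671)/0.016424 = -1.410891
  θ̈ = (θ̇'−θ̇)/dt = (-0.883370625−-0.868929899)/0.016424 = -0.879245
  sinθ=-0.203316, cosθ=0.979113
  F = (M+m)·ẍ + m·l·cosθ·θ̈ − m·l·sinθ·θ̇² = -2.858136 + -0.126887 − -0.022626 = -2.962396
step 5→6:
  ẍ = (ẋ'−ẋ)/dt = (-0.385392194−-0.474856138)/0.016424 = 5.447147
  θ̈ = (θ̇'−θ̇)/dt = (-1.058804690−-0.883370625)/0.016424 = -10.681568
  sinθ=-0.217268, cosθ=0.976112
  F = (M+m)·ẍ + m·l·cosθ·θ̈ − m·l·sinθ·θ̇² = 11.034651 + -1.536767 − -0.024989 = 9.522873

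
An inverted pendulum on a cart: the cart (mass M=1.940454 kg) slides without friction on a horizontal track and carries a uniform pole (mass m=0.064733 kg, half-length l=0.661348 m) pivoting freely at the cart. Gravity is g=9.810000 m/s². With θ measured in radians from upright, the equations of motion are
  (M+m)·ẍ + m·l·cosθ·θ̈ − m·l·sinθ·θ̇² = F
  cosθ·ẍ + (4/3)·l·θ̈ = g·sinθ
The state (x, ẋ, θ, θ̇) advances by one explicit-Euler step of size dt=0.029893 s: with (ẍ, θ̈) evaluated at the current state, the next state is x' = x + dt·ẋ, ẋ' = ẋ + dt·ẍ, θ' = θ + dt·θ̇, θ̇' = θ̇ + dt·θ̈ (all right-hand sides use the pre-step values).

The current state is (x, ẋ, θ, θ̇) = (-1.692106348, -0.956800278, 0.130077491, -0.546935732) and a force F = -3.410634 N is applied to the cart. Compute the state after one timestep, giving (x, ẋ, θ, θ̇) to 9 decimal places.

sinθ=0.129710979, cosθ=0.991551845
temp = (F + m·l·θ̇²·sinθ)/(M+m) = (-3.410634 + 0.001661136)/2.005187 = -1.700077282
θ̈ = (g·sinθ − cosθ·temp)/(l·(4/3 − m·cos²θ/(M+m))) = 3.436521236
ẍ = temp − m·l·θ̈·cosθ/(M+m) = -1.772827677
Euler: x'=-1.692106348+0.029893·-0.956800278=-1.720707979, ẋ'=-0.956800278+0.029893·-1.772827677=-1.009795416
       θ'=0.130077491+0.029893·-0.546935732=0.113727941, θ̇'=-0.546935732+0.029893·3.436521236=-0.444207803

(-1.720707979, -1.009795416, 0.113727941, -0.444207803)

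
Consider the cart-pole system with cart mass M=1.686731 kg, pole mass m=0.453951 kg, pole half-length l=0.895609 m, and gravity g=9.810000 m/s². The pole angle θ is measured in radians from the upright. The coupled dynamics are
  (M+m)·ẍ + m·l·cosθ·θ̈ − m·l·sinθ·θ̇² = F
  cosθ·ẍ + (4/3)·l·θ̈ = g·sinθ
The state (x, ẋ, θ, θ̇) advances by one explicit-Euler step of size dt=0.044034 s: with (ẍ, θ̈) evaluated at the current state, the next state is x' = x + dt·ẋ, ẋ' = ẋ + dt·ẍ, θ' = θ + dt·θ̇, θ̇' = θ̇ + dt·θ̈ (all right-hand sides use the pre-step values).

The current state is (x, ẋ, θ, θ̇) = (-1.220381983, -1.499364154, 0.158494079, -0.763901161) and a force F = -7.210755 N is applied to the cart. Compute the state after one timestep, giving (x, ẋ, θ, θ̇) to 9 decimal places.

sinθ=0.157831340, cosθ=0.987466085
temp = (F + m·l·θ̇²·sinθ)/(M+m) = (-7.210755 + 0.037445101)/2.140682 = -3.350946053
θ̈ = (g·sinθ − cosθ·temp)/(l·(4/3 − m·cos²θ/(M+m))) = 4.814162932
ẍ = temp − m·l·θ̈·cosθ/(M+m) = -4.253801540
Euler: x'=-1.220381983+0.044034·-1.499364154=-1.286404984, ẋ'=-1.499364154+0.044034·-4.253801540=-1.686676051
       θ'=0.158494079+0.044034·-0.763901161=0.124856455, θ̇'=-0.763901161+0.044034·4.814162932=-0.551914310

(-1.286404984, -1.686676051, 0.124856455, -0.551914310)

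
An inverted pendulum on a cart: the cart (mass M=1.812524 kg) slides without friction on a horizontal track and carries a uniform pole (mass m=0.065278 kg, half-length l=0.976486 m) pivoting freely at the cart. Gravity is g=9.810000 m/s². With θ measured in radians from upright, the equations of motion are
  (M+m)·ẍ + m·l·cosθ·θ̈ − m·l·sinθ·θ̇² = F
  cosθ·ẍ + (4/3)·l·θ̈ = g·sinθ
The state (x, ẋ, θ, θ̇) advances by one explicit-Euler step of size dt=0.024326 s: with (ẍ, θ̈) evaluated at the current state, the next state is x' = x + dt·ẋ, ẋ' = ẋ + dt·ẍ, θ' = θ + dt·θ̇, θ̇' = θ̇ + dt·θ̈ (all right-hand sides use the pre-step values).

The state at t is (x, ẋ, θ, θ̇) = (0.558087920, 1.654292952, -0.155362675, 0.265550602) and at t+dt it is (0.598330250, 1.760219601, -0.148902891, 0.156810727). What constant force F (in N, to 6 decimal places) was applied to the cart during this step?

ẍ = (ẋ'−ẋ)/dt = (1.760219601−1.654292952)/0.024326 = 4.354462
θ̈ = (θ̇'−θ̇)/dt = (0.156810727−0.265550602)/0.024326 = -4.470109
sinθ=-0.154738, cosθ=0.987955
F = (M+m)·ẍ + m·l·cosθ·θ̈ − m·l·sinθ·θ̇² = 8.176818 + -0.281506 − -0.000696 = 7.896007

F = 7.896007 N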